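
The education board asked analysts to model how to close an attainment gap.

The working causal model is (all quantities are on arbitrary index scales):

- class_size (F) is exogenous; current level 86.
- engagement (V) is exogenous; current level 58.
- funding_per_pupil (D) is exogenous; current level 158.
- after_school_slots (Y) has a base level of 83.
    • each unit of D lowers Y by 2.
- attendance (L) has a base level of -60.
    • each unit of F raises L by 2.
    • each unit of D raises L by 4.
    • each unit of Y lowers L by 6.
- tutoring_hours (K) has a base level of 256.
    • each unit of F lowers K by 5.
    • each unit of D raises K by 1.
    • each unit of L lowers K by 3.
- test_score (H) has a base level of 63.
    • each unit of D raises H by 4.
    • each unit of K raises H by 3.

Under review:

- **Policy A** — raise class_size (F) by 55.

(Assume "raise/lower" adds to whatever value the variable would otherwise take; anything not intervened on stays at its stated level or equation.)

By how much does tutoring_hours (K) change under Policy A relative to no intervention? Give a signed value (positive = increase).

-605

Baseline:
  F = 86
  D = 158
  Y = 83 − 2·158 = -233
  L = -60 + 2·86 + 4·158 − 6·(-233) = 2142
  K = 256 − 5·86 + 158 − 3·2142 = -6442
Policy A (F + 55):
  F = 86 + 55 = 141
  D = 158
  Y = 83 − 2·158 = -233
  L = -60 + 2·141 + 4·158 − 6·(-233) = 2252
  K = 256 − 5·141 + 158 − 3·2252 = -7047
Change in K: -7047 − (-6442) = -605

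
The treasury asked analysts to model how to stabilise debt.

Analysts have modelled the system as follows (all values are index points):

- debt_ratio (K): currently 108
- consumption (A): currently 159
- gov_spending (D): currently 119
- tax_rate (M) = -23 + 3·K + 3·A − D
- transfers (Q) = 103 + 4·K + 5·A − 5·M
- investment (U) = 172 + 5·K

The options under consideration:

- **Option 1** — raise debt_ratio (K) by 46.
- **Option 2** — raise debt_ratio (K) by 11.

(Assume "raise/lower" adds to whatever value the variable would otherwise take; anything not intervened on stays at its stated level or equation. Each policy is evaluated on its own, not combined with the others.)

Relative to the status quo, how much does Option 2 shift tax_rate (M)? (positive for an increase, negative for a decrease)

33

Baseline:
  K = 108
  A = 159
  D = 119
  M = -23 + 3·108 + 3·159 − 119 = 659
Option 2 (K + 11):
  K = 108 + 11 = 119
  A = 159
  D = 119
  M = -23 + 3·119 + 3·159 − 119 = 692
Change in M: 692 − 659 = 33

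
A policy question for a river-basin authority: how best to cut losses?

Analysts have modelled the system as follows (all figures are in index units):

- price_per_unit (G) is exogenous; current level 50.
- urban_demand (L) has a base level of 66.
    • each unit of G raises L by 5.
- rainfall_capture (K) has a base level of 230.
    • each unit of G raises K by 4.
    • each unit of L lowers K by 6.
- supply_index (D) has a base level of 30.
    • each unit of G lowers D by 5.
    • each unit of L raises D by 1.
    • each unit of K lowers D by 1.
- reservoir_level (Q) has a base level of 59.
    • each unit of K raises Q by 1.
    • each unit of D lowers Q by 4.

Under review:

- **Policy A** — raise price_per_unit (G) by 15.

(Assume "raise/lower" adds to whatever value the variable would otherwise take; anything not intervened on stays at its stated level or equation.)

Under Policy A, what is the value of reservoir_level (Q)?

Policy A (G + 15):
  G = 50 + 15 = 65
  L = 66 + 5·65 = 391
  K = 230 + 4·65 − 6·391 = -1856
  D = 30 − 5·65 + 391 − (-1856) = 1952
  Q = 59 + (-1856) − 4·1952 = -9605

-9605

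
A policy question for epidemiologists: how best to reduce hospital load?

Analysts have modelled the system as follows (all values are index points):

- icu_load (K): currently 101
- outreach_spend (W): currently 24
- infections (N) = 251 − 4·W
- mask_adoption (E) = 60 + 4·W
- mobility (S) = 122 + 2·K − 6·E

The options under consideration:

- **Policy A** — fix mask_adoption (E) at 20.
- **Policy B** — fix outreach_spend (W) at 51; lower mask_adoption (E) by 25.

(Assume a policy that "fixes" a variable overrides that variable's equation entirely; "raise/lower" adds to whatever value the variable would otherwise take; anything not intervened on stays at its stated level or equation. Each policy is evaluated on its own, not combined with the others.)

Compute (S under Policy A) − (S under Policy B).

1314

Policy A (E := 20):
  K = 101
  W = 24
  E = 20
  S = 122 + 2·101 − 6·20 = 204
Policy B (W := 51, E − 25):
  K = 101
  W = 51
  E = 60 + 4·51 (−25 from intervention) = 239
  S = 122 + 2·101 − 6·239 = -1110
S: 204 − (-1110) = 1314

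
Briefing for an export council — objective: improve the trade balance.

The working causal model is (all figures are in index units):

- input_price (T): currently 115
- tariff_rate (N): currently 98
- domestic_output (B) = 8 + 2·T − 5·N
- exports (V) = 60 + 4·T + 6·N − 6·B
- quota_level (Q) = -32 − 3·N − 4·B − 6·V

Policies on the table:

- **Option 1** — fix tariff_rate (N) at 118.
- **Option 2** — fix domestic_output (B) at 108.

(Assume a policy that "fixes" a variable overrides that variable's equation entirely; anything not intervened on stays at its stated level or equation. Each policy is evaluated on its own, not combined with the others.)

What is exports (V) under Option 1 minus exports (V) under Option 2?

Option 1 (N := 118):
  T = 115
  N = 118
  B = 8 + 2·115 − 5·118 = -352
  V = 60 + 4·115 + 6·118 − 6·(-352) = 3340
Option 2 (B := 108):
  T = 115
  N = 98
  B = 108
  V = 60 + 4·115 + 6·98 − 6·108 = 460
V: 3340 − 460 = 2880

2880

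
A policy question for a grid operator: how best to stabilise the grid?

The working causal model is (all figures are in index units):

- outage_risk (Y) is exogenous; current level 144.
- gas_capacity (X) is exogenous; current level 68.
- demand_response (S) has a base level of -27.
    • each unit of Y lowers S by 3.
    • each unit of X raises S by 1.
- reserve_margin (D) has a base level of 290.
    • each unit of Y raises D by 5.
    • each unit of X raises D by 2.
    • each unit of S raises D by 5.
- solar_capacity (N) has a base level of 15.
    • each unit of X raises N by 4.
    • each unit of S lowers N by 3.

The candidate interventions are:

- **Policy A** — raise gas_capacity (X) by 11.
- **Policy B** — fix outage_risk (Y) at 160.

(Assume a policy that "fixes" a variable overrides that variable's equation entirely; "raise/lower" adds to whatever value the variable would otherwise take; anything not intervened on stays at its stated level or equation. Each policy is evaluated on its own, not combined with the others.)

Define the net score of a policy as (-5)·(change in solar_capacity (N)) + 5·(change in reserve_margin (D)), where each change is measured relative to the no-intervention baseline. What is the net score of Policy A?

Baseline:
  Y = 144
  X = 68
  S = -27 − 3·144 + 68 = -391
  D = 290 + 5·144 + 2·68 + 5·(-391) = -809
  N = 15 + 4·68 − 3·(-391) = 1460
Policy A (X + 11):
  Y = 144
  X = 68 + 11 = 79
  S = -27 − 3·144 + 79 = -380
  D = 290 + 5·144 + 2·79 + 5·(-380) = -732
  N = 15 + 4·79 − 3·(-380) = 1471
ΔN = 1471 − 1460 = 11; ΔD = -732 − (-809) = 77
Score = (-5)·11 + 5·77 = 330

330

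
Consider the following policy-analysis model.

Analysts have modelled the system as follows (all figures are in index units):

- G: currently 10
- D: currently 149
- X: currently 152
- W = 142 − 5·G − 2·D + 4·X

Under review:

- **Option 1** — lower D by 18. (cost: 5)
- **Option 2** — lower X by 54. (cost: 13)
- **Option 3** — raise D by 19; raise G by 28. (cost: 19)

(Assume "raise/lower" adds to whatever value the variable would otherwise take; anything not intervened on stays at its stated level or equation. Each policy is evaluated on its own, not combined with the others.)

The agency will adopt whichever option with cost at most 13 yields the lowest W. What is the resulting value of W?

186

Option 1 (D − 18):
  G = 10
  D = 149 − 18 = 131
  X = 152
  W = 142 − 5·10 − 2·131 + 4·152 = 438
Option 2 (X − 54):
  G = 10
  D = 149
  X = 152 − 54 = 98
  W = 142 − 5·10 − 2·149 + 4·98 = 186
Comparing — Option 1: W=438, Option 2: W=186. Lowest is 186 (Option 2).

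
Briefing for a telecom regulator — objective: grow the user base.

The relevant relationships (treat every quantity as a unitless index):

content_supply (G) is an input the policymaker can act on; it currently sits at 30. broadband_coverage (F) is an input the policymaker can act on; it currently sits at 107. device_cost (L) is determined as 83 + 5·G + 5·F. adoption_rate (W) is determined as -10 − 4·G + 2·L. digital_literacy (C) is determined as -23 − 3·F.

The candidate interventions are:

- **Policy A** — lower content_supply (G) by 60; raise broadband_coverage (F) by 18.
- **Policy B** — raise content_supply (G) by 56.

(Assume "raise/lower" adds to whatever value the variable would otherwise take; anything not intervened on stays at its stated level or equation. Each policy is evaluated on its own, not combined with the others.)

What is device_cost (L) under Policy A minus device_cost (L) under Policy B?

-490

Policy A (G − 60, F + 18):
  G = 30 − 60 = -30
  F = 107 + 18 = 125
  L = 83 + 5·(-30) + 5·125 = 558
Policy B (G + 56):
  G = 30 + 56 = 86
  F = 107
  L = 83 + 5·86 + 5·107 = 1048
L: 558 − 1048 = -490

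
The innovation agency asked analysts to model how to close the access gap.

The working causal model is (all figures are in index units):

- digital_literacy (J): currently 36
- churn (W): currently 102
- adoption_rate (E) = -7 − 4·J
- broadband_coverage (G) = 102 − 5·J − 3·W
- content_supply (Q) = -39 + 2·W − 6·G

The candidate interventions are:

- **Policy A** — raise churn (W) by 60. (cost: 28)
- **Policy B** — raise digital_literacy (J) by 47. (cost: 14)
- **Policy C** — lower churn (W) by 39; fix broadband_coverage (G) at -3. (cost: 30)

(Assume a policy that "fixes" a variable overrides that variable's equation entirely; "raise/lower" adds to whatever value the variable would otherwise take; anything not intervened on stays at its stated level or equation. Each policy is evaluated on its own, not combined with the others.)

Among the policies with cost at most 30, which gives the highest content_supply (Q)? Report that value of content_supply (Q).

3879

Policy A (W + 60):
  J = 36
  W = 102 + 60 = 162
  G = 102 − 5·36 − 3·162 = -564
  Q = -39 + 2·162 − 6·(-564) = 3669
Policy B (J + 47):
  J = 36 + 47 = 83
  W = 102
  G = 102 − 5·83 − 3·102 = -619
  Q = -39 + 2·102 − 6·(-619) = 3879
Policy C (W − 39, G := -3):
  J = 36
  W = 102 − 39 = 63
  G = -3
  Q = -39 + 2·63 − 6·(-3) = 105
Comparing — Policy A: Q=3669, Policy B: Q=3879, Policy C: Q=105. Highest is 3879 (Policy B).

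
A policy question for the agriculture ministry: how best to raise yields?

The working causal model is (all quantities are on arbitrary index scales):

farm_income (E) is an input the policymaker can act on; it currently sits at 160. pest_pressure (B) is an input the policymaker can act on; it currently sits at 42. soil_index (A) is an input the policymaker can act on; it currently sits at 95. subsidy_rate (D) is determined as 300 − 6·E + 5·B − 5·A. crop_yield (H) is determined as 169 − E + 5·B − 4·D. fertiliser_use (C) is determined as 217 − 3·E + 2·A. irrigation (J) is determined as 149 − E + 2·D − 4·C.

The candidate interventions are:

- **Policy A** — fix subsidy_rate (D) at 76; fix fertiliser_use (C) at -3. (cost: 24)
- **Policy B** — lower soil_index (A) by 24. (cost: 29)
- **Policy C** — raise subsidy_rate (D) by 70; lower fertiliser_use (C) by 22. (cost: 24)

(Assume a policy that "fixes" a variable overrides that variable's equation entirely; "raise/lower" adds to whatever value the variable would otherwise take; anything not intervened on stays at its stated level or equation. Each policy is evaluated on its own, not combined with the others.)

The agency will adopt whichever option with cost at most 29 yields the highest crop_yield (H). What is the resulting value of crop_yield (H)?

3639

Policy A (D := 76, C := -3):
  E = 160
  B = 42
  A = 95
  D = 76
  H = 169 − 160 + 5·42 − 4·76 = -85
Policy B (A − 24):
  E = 160
  B = 42
  A = 95 − 24 = 71
  D = 300 − 6·160 + 5·42 − 5·71 = -805
  H = 169 − 160 + 5·42 − 4·(-805) = 3439
Policy C (D + 70, C − 22):
  E = 160
  B = 42
  A = 95
  D = 300 − 6·160 + 5·42 − 5·95 (+70 from intervention) = -855
  H = 169 − 160 + 5·42 − 4·(-855) = 3639
Comparing — Policy A: H=-85, Policy B: H=3439, Policy C: H=3639. Highest is 3639 (Policy C).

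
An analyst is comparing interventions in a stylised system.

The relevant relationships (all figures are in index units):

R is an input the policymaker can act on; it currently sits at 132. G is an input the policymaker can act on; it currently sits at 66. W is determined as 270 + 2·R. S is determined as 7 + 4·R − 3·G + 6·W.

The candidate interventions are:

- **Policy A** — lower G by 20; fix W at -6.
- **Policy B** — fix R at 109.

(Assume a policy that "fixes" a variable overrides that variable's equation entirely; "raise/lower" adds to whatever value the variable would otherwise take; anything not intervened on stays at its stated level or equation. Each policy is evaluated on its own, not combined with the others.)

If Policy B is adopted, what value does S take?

3173

Policy B (R := 109):
  R = 109
  G = 66
  W = 270 + 2·109 = 488
  S = 7 + 4·109 − 3·66 + 6·488 = 3173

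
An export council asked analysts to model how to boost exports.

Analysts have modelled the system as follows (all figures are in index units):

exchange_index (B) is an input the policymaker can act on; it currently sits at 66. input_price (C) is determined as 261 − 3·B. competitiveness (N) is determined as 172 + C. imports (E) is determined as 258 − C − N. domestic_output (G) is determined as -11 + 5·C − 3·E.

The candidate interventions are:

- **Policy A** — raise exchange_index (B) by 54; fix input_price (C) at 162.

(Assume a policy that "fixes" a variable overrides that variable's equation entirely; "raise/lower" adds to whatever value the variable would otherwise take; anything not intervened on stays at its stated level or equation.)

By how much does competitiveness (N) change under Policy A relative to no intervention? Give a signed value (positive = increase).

Baseline:
  B = 66
  C = 261 − 3·66 = 63
  N = 172 + 63 = 235
Policy A (B + 54, C := 162):
  B = 66 + 54 = 120
  C = 162
  N = 172 + 162 = 334
Change in N: 334 − 235 = 99

99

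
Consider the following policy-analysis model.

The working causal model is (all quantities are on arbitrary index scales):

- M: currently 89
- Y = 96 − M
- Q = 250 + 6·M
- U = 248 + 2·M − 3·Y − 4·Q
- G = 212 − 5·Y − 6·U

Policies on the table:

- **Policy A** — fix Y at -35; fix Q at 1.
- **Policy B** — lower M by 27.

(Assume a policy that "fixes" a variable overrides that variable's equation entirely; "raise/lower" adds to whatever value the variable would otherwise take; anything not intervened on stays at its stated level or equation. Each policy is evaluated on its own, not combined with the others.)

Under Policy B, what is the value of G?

Policy B (M − 27):
  M = 89 − 27 = 62
  Y = 96 − 62 = 34
  Q = 250 + 6·62 = 622
  U = 248 + 2·62 − 3·34 − 4·622 = -2218
  G = 212 − 5·34 − 6·(-2218) = 13350

13350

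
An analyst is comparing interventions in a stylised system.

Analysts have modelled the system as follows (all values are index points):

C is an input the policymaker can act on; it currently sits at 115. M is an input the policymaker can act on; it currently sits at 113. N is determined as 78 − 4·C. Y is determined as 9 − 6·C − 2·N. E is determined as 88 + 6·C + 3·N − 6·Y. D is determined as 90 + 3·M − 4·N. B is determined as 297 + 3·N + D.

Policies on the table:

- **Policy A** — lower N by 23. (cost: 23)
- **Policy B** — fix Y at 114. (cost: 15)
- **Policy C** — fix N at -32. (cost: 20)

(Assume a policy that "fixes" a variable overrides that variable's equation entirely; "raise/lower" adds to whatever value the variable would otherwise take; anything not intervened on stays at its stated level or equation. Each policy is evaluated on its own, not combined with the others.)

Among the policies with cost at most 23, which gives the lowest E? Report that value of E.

-1211

Policy A (N − 23):
  C = 115
  N = 78 − 4·115 (−23 from intervention) = -405
  Y = 9 − 6·115 − 2·(-405) = 129
  E = 88 + 6·115 + 3·(-405) − 6·129 = -1211
Policy B (Y := 114):
  C = 115
  N = 78 − 4·115 = -382
  Y = 114
  E = 88 + 6·115 + 3·(-382) − 6·114 = -1052
Policy C (N := -32):
  C = 115
  N = -32
  Y = 9 − 6·115 − 2·(-32) = -617
  E = 88 + 6·115 + 3·(-32) − 6·(-617) = 4384
Comparing — Policy A: E=-1211, Policy B: E=-1052, Policy C: E=4384. Lowest is -1211 (Policy A).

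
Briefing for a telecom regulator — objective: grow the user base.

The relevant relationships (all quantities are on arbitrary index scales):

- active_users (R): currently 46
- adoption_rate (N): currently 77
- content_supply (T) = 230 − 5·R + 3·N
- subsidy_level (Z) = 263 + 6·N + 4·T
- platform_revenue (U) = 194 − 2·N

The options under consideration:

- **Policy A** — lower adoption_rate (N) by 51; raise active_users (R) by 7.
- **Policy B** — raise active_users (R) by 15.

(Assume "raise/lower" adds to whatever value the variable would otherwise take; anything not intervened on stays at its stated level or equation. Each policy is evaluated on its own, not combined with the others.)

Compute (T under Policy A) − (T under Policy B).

-113

Policy A (N − 51, R + 7):
  R = 46 + 7 = 53
  N = 77 − 51 = 26
  T = 230 − 5·53 + 3·26 = 43
Policy B (R + 15):
  R = 46 + 15 = 61
  N = 77
  T = 230 − 5·61 + 3·77 = 156
T: 43 − 156 = -113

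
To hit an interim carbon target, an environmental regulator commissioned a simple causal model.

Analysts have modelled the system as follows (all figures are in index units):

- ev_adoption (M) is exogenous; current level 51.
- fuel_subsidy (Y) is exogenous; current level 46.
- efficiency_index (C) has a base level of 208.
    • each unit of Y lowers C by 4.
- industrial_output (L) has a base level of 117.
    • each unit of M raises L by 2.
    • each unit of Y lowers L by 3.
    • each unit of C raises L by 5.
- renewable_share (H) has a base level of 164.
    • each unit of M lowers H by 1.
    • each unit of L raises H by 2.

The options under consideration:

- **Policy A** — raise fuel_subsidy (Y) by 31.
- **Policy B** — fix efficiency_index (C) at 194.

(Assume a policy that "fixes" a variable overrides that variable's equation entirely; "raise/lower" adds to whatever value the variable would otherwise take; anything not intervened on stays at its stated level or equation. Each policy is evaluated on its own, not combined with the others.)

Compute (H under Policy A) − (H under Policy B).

Policy A (Y + 31):
  M = 51
  Y = 46 + 31 = 77
  C = 208 − 4·77 = -100
  L = 117 + 2·51 − 3·77 + 5·(-100) = -512
  H = 164 − 51 + 2·(-512) = -911
Policy B (C := 194):
  M = 51
  Y = 46
  C = 194
  L = 117 + 2·51 − 3·46 + 5·194 = 1051
  H = 164 − 51 + 2·1051 = 2215
H: -911 − 2215 = -3126

-3126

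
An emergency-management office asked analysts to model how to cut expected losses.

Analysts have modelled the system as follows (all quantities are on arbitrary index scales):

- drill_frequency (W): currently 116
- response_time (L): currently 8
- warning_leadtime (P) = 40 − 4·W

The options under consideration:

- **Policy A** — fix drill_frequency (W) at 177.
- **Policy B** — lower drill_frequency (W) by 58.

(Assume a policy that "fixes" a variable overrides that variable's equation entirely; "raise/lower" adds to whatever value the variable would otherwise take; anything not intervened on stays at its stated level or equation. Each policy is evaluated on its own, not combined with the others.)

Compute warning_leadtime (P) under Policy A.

-668

Policy A (W := 177):
  W = 177
  P = 40 − 4·177 = -668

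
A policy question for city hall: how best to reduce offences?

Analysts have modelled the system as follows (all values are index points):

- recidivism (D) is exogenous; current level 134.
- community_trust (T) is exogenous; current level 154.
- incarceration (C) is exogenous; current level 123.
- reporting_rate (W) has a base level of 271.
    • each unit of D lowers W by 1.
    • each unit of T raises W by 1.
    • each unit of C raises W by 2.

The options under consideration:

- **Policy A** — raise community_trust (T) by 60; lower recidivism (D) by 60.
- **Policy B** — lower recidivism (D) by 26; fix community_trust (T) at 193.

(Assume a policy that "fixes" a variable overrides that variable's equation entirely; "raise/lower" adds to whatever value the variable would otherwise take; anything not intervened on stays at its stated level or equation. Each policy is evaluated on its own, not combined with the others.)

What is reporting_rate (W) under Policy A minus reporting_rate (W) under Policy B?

Policy A (T + 60, D − 60):
  D = 134 − 60 = 74
  T = 154 + 60 = 214
  C = 123
  W = 271 − 74 + 214 + 2·123 = 657
Policy B (D − 26, T := 193):
  D = 134 − 26 = 108
  T = 193
  C = 123
  W = 271 − 108 + 193 + 2·123 = 602
W: 657 − 602 = 55

55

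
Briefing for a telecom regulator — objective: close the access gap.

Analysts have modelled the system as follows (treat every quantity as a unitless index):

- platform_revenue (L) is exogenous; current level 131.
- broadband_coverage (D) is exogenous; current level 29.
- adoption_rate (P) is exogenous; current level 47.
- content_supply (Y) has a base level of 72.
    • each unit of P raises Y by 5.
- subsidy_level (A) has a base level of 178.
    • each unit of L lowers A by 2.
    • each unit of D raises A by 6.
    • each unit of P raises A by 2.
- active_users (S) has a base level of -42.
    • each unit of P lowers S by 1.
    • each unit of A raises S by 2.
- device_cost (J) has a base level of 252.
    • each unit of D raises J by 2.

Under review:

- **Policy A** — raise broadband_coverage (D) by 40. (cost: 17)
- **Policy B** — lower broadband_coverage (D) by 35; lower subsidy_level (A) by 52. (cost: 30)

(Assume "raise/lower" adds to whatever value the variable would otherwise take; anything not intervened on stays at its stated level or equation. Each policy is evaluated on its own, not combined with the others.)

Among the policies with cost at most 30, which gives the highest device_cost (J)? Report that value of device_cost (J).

Policy A (D + 40):
  D = 29 + 40 = 69
  J = 252 + 2·69 = 390
Policy B (D − 35, A − 52):
  D = 29 − 35 = -6
  J = 252 + 2·(-6) = 240
Comparing — Policy A: J=390, Policy B: J=240. Highest is 390 (Policy A).

390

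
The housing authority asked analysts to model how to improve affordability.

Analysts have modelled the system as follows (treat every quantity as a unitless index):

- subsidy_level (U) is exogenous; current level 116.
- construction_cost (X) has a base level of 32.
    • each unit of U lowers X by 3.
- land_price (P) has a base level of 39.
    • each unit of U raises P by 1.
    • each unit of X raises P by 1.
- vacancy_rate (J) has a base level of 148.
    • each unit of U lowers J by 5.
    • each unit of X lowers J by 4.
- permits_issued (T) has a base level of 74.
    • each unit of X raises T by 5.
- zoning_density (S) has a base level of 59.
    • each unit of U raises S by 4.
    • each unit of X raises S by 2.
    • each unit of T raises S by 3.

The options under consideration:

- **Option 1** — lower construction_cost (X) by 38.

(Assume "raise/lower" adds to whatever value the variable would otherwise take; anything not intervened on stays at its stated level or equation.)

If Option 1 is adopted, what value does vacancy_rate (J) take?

984

Option 1 (X − 38):
  U = 116
  X = 32 − 3·116 (−38 from intervention) = -354
  J = 148 − 5·116 − 4·(-354) = 984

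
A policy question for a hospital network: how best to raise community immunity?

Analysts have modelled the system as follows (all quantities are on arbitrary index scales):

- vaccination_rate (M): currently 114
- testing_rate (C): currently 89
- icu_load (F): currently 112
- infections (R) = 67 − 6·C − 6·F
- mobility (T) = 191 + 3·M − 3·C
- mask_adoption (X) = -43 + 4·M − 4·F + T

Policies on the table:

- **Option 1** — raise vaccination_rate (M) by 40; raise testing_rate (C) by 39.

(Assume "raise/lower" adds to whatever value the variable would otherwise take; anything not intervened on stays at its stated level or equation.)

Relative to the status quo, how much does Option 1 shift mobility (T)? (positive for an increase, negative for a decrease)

Baseline:
  M = 114
  C = 89
  T = 191 + 3·114 − 3·89 = 266
Option 1 (M + 40, C + 39):
  M = 114 + 40 = 154
  C = 89 + 39 = 128
  T = 191 + 3·154 − 3·128 = 269
Change in T: 269 − 266 = 3

3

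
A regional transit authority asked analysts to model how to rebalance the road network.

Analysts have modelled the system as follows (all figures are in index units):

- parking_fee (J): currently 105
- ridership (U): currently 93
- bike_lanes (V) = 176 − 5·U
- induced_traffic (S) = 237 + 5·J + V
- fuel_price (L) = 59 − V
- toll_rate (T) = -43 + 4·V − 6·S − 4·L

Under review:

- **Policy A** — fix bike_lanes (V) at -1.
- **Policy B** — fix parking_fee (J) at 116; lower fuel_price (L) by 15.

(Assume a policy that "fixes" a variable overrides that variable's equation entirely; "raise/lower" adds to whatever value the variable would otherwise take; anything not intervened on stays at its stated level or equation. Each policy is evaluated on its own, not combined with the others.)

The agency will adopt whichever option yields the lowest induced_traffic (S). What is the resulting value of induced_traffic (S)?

Policy A (V := -1):
  J = 105
  U = 93
  V = -1
  S = 237 + 5·105 + (-1) = 761
Policy B (J := 116, L − 15):
  J = 116
  U = 93
  V = 176 − 5·93 = -289
  S = 237 + 5·116 + (-289) = 528
Comparing — Policy A: S=761, Policy B: S=528. Lowest is 528 (Policy B).

528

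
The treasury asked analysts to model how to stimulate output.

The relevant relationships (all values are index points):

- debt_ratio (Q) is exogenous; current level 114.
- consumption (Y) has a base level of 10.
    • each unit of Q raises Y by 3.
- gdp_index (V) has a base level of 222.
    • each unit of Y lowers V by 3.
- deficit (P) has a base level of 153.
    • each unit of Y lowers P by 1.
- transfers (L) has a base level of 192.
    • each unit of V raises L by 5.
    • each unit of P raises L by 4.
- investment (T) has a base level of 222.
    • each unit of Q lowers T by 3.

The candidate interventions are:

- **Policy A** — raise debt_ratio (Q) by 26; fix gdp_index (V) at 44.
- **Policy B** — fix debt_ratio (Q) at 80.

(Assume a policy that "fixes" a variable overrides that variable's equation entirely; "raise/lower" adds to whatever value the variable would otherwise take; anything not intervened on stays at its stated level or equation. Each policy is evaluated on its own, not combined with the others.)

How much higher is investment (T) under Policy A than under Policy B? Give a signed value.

Policy A (Q + 26, V := 44):
  Q = 114 + 26 = 140
  T = 222 − 3·140 = -198
Policy B (Q := 80):
  Q = 80
  T = 222 − 3·80 = -18
T: -198 − (-18) = -180

-180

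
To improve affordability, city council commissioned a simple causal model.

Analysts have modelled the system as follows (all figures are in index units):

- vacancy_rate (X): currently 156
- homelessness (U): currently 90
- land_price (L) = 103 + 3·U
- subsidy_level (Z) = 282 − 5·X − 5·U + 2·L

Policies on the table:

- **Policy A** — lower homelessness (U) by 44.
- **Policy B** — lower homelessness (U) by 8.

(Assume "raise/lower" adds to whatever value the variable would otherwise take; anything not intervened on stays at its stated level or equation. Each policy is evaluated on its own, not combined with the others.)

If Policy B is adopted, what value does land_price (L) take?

Policy B (U − 8):
  U = 90 − 8 = 82
  L = 103 + 3·82 = 349

349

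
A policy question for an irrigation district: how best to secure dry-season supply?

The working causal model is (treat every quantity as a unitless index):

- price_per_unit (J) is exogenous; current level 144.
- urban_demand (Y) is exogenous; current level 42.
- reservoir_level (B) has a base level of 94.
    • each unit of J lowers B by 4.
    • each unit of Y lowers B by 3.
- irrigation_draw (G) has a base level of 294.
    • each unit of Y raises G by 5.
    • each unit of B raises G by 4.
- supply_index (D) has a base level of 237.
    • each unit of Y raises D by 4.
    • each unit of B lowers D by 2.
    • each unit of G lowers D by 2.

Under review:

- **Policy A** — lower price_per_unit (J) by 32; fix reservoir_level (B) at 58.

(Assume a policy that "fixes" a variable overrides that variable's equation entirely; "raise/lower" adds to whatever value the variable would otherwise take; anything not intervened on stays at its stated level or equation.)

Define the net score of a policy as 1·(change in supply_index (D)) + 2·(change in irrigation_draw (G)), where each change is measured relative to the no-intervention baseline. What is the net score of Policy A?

-1332

Baseline:
  J = 144
  Y = 42
  B = 94 − 4·144 − 3·42 = -608
  G = 294 + 5·42 + 4·(-608) = -1928
  D = 237 + 4·42 − 2·(-608) − 2·(-1928) = 5477
Policy A (J − 32, B := 58):
  J = 144 − 32 = 112
  Y = 42
  B = 58
  G = 294 + 5·42 + 4·58 = 736
  D = 237 + 4·42 − 2·58 − 2·736 = -1183
ΔD = -1183 − 5477 = -6660; ΔG = 736 − (-1928) = 2664
Score = 1·(-6660) + 2·2664 = -1332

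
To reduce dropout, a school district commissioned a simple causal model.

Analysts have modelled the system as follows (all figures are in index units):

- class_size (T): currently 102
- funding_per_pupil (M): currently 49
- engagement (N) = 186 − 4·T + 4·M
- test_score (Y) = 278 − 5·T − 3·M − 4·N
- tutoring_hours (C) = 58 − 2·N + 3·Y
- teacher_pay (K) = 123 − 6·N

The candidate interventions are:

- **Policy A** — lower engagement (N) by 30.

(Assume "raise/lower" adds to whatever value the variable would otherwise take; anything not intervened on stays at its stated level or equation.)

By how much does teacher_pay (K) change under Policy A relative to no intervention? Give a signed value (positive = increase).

180

Baseline:
  T = 102
  M = 49
  N = 186 − 4·102 + 4·49 = -26
  K = 123 − 6·(-26) = 279
Policy A (N − 30):
  T = 102
  M = 49
  N = 186 − 4·102 + 4·49 (−30 from intervention) = -56
  K = 123 − 6·(-56) = 459
Change in K: 459 − 279 = 180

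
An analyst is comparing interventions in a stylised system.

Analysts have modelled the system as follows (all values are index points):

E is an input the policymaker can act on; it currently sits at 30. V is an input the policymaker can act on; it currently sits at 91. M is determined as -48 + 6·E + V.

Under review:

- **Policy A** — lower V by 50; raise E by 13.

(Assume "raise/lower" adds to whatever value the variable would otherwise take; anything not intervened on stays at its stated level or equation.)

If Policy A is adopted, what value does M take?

Policy A (V − 50, E + 13):
  E = 30 + 13 = 43
  V = 91 − 50 = 41
  M = -48 + 6·43 + 41 = 251

251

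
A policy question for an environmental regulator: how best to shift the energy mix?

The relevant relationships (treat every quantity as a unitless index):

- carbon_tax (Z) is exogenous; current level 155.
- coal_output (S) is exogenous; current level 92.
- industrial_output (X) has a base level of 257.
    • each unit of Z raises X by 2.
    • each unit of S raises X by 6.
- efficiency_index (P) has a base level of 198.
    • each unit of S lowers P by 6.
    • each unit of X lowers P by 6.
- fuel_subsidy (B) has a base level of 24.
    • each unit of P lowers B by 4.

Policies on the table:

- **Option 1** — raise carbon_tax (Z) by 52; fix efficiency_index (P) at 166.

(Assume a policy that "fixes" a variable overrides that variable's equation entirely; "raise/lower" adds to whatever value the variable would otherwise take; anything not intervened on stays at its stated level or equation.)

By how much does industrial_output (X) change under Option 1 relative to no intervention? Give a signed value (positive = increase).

Baseline:
  Z = 155
  S = 92
  X = 257 + 2·155 + 6·92 = 1119
Option 1 (Z + 52, P := 166):
  Z = 155 + 52 = 207
  S = 92
  X = 257 + 2·207 + 6·92 = 1223
Change in X: 1223 − 1119 = 104

104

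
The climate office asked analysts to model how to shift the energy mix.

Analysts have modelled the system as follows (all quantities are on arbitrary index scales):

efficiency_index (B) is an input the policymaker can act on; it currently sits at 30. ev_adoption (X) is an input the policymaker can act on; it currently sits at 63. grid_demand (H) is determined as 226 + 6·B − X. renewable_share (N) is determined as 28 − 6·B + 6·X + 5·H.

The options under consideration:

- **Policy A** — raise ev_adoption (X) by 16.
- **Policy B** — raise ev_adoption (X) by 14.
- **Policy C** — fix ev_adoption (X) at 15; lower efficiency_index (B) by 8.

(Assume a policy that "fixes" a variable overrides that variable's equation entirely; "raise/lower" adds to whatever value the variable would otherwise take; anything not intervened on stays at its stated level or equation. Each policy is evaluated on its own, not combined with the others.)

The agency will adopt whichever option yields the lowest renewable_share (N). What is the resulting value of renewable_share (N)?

Policy A (X + 16):
  B = 30
  X = 63 + 16 = 79
  H = 226 + 6·30 − 79 = 327
  N = 28 − 6·30 + 6·79 + 5·327 = 1957
Policy B (X + 14):
  B = 30
  X = 63 + 14 = 77
  H = 226 + 6·30 − 77 = 329
  N = 28 − 6·30 + 6·77 + 5·329 = 1955
Policy C (X := 15, B − 8):
  B = 30 − 8 = 22
  X = 15
  H = 226 + 6·22 − 15 = 343
  N = 28 − 6·22 + 6·15 + 5·343 = 1701
Comparing — Policy A: N=1957, Policy B: N=1955, Policy C: N=1701. Lowest is 1701 (Policy C).

1701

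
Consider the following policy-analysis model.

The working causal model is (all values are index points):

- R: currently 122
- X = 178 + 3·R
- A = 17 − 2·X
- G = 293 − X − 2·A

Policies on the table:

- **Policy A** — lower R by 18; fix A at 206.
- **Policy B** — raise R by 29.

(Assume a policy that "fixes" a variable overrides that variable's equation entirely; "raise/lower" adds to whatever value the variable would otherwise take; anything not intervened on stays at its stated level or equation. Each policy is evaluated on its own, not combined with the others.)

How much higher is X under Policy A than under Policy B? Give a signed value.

-141

Policy A (R − 18, A := 206):
  R = 122 − 18 = 104
  X = 178 + 3·104 = 490
Policy B (R + 29):
  R = 122 + 29 = 151
  X = 178 + 3·151 = 631
X: 490 − 631 = -141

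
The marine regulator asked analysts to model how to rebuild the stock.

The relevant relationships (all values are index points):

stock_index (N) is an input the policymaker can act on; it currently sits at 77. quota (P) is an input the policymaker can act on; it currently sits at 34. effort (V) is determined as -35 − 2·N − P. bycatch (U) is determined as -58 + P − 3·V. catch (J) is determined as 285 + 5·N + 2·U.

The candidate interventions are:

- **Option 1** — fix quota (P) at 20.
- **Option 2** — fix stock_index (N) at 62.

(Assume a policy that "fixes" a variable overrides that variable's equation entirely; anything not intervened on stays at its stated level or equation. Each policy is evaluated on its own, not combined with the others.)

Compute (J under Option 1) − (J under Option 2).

143

Option 1 (P := 20):
  N = 77
  P = 20
  V = -35 − 2·77 − 20 = -209
  U = -58 + 20 − 3·(-209) = 589
  J = 285 + 5·77 + 2·589 = 1848
Option 2 (N := 62):
  N = 62
  P = 34
  V = -35 − 2·62 − 34 = -193
  U = -58 + 34 − 3·(-193) = 555
  J = 285 + 5·62 + 2·555 = 1705
J: 1848 − 1705 = 143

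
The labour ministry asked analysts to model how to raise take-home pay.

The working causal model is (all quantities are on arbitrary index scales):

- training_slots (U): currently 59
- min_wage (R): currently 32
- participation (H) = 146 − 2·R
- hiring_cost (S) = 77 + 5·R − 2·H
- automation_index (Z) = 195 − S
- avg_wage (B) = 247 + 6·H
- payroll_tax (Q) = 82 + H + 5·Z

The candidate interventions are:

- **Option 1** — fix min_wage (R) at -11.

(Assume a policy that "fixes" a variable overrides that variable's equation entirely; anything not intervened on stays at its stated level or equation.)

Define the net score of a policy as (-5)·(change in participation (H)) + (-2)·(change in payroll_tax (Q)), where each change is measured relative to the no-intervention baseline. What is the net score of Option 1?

Baseline:
  R = 32
  H = 146 − 2·32 = 82
  S = 77 + 5·32 − 2·82 = 73
  Z = 195 − 73 = 122
  Q = 82 + 82 + 5·122 = 774
Option 1 (R := -11):
  R = -11
  H = 146 − 2·(-11) = 168
  S = 77 + 5·(-11) − 2·168 = -314
  Z = 195 − (-314) = 509
  Q = 82 + 168 + 5·509 = 2795
ΔH = 168 − 82 = 86; ΔQ = 2795 − 774 = 2021
Score = (-5)·86 + (-2)·2021 = -4472

-4472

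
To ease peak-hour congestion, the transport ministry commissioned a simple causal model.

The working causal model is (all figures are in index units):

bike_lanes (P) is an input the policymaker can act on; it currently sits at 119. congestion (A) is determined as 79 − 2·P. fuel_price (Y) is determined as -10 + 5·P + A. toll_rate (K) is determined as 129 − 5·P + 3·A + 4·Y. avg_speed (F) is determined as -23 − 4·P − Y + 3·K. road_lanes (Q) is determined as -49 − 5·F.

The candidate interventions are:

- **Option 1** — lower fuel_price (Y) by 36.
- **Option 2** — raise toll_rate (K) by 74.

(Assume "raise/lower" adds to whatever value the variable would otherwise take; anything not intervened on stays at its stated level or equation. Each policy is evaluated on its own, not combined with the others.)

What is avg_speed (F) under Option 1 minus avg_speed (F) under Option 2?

-618

Option 1 (Y − 36):
  P = 119
  A = 79 − 2·119 = -159
  Y = -10 + 5·119 + (-159) (−36 from intervention) = 390
  K = 129 − 5·119 + 3·(-159) + 4·390 = 617
  F = -23 − 4·119 − 390 + 3·617 = 962
Option 2 (K + 74):
  P = 119
  A = 79 − 2·119 = -159
  Y = -10 + 5·119 + (-159) = 426
  K = 129 − 5·119 + 3·(-159) + 4·426 (+74 from intervention) = 835
  F = -23 − 4·119 − 426 + 3·835 = 1580
F: 962 − 1580 = -618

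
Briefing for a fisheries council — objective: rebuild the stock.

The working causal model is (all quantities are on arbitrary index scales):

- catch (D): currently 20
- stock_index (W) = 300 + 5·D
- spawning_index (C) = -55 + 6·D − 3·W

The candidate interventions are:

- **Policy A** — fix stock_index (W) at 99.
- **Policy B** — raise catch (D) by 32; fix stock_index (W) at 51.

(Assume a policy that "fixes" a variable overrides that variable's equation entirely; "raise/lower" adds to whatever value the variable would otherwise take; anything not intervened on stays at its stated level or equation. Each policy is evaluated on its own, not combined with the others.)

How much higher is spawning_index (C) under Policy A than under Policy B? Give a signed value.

Policy A (W := 99):
  D = 20
  W = 99
  C = -55 + 6·20 − 3·99 = -232
Policy B (D + 32, W := 51):
  D = 20 + 32 = 52
  W = 51
  C = -55 + 6·52 − 3·51 = 104
C: -232 − 104 = -336

-336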